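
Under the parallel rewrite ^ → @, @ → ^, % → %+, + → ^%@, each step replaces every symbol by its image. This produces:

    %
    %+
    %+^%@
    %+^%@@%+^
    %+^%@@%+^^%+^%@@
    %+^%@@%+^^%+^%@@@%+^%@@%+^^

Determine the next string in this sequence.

Applying the rule to each of the 27 symbols of %+^%@@%+^^%+^%@@@%+^%@@%+^^ gives the pieces %+ ^%@ @ %+ ^ ^ %+ ^%@ @ @ %+ ^%@ @ %+ ^ ^ ^ %+ ^%@ @ %+ ^ ^ %+ ^%@ @ @, which concatenate to the answer.

%+^%@@%+^^%+^%@@@%+^%@@%+^^^%+^%@@%+^^%+^%@@@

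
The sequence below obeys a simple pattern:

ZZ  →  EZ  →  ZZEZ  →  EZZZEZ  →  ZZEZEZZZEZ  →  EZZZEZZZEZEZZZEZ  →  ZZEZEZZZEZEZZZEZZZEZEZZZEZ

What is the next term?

EZZZEZZZEZEZZZEZZZEZEZZZEZEZZZEZZZEZEZZZEZ

From term 3 onward, concatenate the second-to-last term with the last: ZZ·EZ = ZZEZ, EZ·ZZEZ = EZZZEZ, …
The next term joins EZZZEZZZEZEZZZEZ and ZZEZEZZZEZEZZZEZZZEZEZZZEZ.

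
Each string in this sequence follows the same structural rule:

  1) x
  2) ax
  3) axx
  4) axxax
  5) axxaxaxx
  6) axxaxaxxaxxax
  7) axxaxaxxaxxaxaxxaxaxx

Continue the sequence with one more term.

This is a Fibonacci-style word recurrence s(k) = s(k−1)·s(k−2): e.g. ax·x = axx.
So term 8 is axxaxaxxaxxaxaxxaxaxx·axxaxaxxaxxax.

axxaxaxxaxxaxaxxaxaxxaxxaxaxxaxxax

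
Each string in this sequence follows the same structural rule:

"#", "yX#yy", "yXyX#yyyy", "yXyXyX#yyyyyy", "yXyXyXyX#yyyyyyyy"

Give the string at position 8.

yXyXyXyXyXyXyX#yyyyyyyyyyyyyy

Every step adds yX to the front and yy to the end of the previous string.
From yXyXyXyX#yyyyyyyy, 3 further steps: yXyXyXyX#yyyyyyyy → yXyXyXyXyX#yyyyyyyyyy → yXyXyXyXyXyX#yyyyyyyyyyyy → (answer).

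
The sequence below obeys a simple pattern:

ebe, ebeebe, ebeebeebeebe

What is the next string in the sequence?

Every step duplicates the string.
So the next term is two copies of ebeebeebeebe.

ebeebeebeebeebeebeebeebe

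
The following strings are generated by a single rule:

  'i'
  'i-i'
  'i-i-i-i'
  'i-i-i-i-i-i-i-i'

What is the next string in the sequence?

s(k+1) = s(k)·-·s(k) — each term doubles the last with '-' between the halves.
One more doubling of i-i-i-i-i-i-i-i gives the answer.

i-i-i-i-i-i-i-i-i-i-i-i-i-i-i-i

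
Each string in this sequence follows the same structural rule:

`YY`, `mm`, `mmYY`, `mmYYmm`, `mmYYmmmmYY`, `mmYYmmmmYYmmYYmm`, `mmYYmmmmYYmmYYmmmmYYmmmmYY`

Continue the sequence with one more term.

mmYYmmmmYYmmYYmmmmYYmmmmYYmmYYmmmmYYmmYYmm

Each term (from the third on) is the previous term followed by the one before it: term 3 = mm·YY = mmYY.
So term 8 is mmYYmmmmYYmmYYmmmmYYmmmmYY·mmYYmmmmYYmmYYmm.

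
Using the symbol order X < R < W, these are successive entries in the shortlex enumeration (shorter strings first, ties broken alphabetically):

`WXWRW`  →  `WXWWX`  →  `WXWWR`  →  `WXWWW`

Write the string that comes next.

WRXXX

Find the rightmost character of WXWWW below W, bump it to the next letter, and reset everything to its right to X.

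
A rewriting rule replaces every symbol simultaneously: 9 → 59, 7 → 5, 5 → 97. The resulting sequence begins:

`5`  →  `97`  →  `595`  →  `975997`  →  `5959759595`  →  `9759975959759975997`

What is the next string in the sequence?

Rewriting the 19 symbols of 9759975959759975997 one by one yields 59 5 97 59 59 5 97 59 97 59 5 97 59 59 5 97 59 59 5; concatenated:

595975959597599759597595959759595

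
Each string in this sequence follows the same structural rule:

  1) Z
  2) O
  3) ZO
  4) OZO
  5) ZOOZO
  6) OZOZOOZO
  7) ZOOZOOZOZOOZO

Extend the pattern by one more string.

Each term (from the third on) is the two preceding terms concatenated in order: term 3 = Z·O = ZO.
The next term joins OZOZOOZO and ZOOZOOZOZOOZO.

OZOZOOZOZOOZOOZOZOOZO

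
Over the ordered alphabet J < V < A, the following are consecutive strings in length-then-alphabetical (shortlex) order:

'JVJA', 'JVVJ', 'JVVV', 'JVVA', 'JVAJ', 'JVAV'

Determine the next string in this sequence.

JVAA

The successor of JVAV increments the rightmost position that isn't already A and resets every position after it to J.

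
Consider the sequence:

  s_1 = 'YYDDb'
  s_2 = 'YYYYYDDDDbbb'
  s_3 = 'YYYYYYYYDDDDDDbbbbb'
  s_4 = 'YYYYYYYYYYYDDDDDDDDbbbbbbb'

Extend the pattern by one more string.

YYYYYYYYYYYYYYDDDDDDDDDDbbbbbbbbb

Each string has the form Y^{3n-1} D^{2n} b^{2n-1} (n = 1, 2, …).
For the next term, n = 5, so the run lengths are 14, 10, 9.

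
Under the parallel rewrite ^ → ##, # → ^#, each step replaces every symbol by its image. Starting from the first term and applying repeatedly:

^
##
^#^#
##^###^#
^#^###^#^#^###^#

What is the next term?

φ(^#^###^#^#^###^#) expands symbol-by-symbol to ## ^# ## ^# ^# ^# ## ^# ## ^# ## ^# ^# ^# ## ^#; joining the 16 pieces gives the next term.

##^###^#^#^###^###^###^#^#^###^#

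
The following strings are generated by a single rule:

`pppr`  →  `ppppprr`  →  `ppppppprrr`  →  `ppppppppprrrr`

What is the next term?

The n-th term is 2n+1 p's then n r's (n = 1, 2, …).
At n = 5 the blocks have lengths 11, 5.

ppppppppppprrrrr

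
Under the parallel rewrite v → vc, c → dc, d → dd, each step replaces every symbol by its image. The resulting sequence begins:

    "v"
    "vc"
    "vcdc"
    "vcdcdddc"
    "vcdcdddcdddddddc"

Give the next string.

vcdcdddcdddddddcdddddddddddddddc

Replace each of the 16 characters of vcdcdddcdddddddc in place — vc dc dd dc dd dd dd dc dd dd dd dd dd dd dd dc — and concatenate.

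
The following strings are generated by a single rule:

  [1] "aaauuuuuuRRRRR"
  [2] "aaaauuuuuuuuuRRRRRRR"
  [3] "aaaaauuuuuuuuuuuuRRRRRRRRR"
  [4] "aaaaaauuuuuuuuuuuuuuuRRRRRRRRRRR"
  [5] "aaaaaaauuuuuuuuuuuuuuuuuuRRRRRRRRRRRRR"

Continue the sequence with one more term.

aaaaaaaauuuuuuuuuuuuuuuuuuuuuRRRRRRRRRRRRRRR

Each string has the form a^{n+2} u^{3n+3} R^{2n+3} (n = 1, 2, …).
For the next term, n = 6, so the run lengths are 8, 21, 15.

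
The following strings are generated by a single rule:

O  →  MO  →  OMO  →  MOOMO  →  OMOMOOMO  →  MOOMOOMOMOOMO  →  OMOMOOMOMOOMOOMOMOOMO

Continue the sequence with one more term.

Each term (from the third on) is the two preceding terms concatenated in order: term 3 = O·MO = OMO.
So term 8 is MOOMOOMOMOOMO·OMOMOOMOMOOMOOMOMOOMO.

MOOMOOMOMOOMOOMOMOOMOMOOMOOMOMOOMO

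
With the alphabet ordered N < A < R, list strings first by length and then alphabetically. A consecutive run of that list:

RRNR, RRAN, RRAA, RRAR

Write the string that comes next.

RRRN

The successor of RRAR increments the rightmost position that isn't already R and resets every position after it to N.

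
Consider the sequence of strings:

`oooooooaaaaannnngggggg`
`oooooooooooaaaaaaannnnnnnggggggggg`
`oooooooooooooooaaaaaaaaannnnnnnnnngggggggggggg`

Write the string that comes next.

The n-th term is 4n-1 o's then 2n+1 a's then 3n-2 n's then 3n g's, where the shown terms are n = 2, 3, 4.
Setting n = 5 gives 19, 11, 13, 15 characters in each block.

oooooooooooooooooooaaaaaaaaaaannnnnnnnnnnnnggggggggggggggg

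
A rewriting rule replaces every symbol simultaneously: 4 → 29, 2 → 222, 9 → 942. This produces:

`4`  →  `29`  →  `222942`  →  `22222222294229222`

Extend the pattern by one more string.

22222222222222222222222222294229222222942222222222

Replace each of the 17 characters of 22222222294229222 in place — 222 222 222 222 222 222 222 222 222 942 29 222 222 942 222 222 222 — and concatenate.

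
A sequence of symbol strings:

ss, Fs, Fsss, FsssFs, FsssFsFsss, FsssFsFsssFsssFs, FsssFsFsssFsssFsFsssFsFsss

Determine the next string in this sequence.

FsssFsFsssFsssFsFsssFsFsssFsssFsFsssFsssFs

From term 3 onward, concatenate the last term with the second-to-last: Fs·ss = Fsss, Fsss·Fs = FsssFs, …
The next term joins FsssFsFsssFsssFsFsssFsFsss and FsssFsFsssFsssFs.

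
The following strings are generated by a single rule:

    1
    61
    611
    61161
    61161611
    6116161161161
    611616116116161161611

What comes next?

Each term (from the third on) is the previous term followed by the one before it: term 3 = 61·1 = 611.
So term 8 is 611616116116161161611·6116161161161.

6116161161161611616116116161161161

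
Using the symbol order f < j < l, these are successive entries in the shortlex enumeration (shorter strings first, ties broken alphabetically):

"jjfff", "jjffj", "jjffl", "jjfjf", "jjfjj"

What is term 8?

Stepping forward 3 times from jjfjj: jjfjj → jjfjl → jjflf, then the target.

jjflj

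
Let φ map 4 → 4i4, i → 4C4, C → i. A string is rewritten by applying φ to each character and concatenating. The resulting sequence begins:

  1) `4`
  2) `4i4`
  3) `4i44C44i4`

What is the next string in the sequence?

Apply φ to 4i44C44i4 symbol by symbol: 4→4i4, i→4C4, 4→4i4, 4→4i4, C→i, 4→4i4, 4→4i4, i→4C4, 4→4i4; joined: 4i4 4C4 4i4 4i4 i 4i4 4i4 4C4 4i4.

4i44C44i44i4i4i44i44C44i4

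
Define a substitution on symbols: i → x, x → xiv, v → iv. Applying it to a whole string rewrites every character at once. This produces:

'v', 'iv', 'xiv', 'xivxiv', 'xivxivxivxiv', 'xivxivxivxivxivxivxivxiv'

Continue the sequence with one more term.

xivxivxivxivxivxivxivxivxivxivxivxivxivxivxivxiv

Replace each of the 24 characters of xivxivxivxivxivxivxivxiv in place — xiv x iv xiv x iv xiv x iv xiv x iv xiv x iv xiv x iv xiv x iv xiv x iv — and concatenate.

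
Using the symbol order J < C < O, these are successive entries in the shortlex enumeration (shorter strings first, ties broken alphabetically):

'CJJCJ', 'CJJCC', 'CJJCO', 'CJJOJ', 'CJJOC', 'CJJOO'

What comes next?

Find the rightmost character of CJJOO below O, bump it to the next letter, and reset everything to its right to J.

CJCJJ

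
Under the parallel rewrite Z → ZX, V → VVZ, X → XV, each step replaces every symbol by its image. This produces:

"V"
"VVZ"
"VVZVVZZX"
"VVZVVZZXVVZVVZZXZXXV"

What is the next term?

VVZVVZZXVVZVVZZXZXXVVVZVVZZXVVZVVZZXZXXVZXXVXVVVZ

φ(VVZVVZZXVVZVVZZXZXXV) expands symbol-by-symbol to VVZ VVZ ZX VVZ VVZ ZX ZX XV VVZ VVZ ZX VVZ VVZ ZX ZX XV ZX XV XV VVZ; joining the 20 pieces gives the next term.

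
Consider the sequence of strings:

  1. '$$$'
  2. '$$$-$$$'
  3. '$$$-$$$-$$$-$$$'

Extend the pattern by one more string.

Each string is two copies of the previous one joined by '-'.
Doubling $$$-$$$-$$$-$$$ with '-' between the halves:

$$$-$$$-$$$-$$$-$$$-$$$-$$$-$$$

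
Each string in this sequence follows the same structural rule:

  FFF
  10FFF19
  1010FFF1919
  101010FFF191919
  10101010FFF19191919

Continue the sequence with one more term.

1010101010FFF1919191919

Every step adds 10 to the front and 19 to the end of the previous string.
One more step from 10101010FFF19191919 gives the answer.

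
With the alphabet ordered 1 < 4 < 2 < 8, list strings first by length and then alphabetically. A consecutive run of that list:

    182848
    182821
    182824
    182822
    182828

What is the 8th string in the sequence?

Stepping forward 3 times from 182828: 182828 → 182881 → 182884, then the target.

182882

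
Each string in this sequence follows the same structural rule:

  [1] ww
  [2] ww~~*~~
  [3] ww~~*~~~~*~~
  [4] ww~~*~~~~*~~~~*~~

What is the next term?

ww~~*~~~~*~~~~*~~~~*~~

Each term is the previous one with ~~*~~ appended.
One more step from ww~~*~~~~*~~~~*~~ gives the answer.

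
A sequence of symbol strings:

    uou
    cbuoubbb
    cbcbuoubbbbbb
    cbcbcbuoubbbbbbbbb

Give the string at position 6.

Each term wraps the previous one in cb on the left and bbb on the right.
From cbcbcbuoubbbbbbbbb, 2 further steps: cbcbcbuoubbbbbbbbb → cbcbcbcbuoubbbbbbbbbbbb → (answer).

cbcbcbcbcbuoubbbbbbbbbbbbbbb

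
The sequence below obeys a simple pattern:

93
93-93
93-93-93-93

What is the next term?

Each string is two copies of the previous one joined by '-'.
Doubling 93-93-93-93 with '-' between the halves:

93-93-93-93-93-93-93-93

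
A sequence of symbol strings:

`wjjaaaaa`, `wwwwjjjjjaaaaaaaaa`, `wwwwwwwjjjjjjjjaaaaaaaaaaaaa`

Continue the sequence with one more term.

wwwwwwwwwwjjjjjjjjjjjaaaaaaaaaaaaaaaaa

Term n consists of 3n-2 w's, followed by 3n-1 j's, followed by 4n+1 a's (n = 1, 2, …).
At n = 4 the blocks have lengths 10, 11, 17.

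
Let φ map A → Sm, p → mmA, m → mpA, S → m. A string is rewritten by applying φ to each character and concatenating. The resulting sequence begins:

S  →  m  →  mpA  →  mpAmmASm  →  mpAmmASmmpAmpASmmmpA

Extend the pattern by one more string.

mpAmmASmmpAmpASmmmpAmpAmmASmmpAmmASmmmpAmpAmpAmmASm

Replace each of the 20 characters of mpAmmASmmpAmpASmmmpA in place — mpA mmA Sm mpA mpA Sm m mpA mpA mmA Sm mpA mmA Sm m mpA mpA mpA mmA Sm — and concatenate.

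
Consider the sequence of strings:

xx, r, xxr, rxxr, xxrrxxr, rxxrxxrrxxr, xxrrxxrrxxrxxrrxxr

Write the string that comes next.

Each term (from the third on) is the two preceding terms concatenated in order: term 3 = xx·r = xxr.
The next term joins rxxrxxrrxxr and xxrrxxrrxxrxxrrxxr.

rxxrxxrrxxrxxrrxxrrxxrxxrrxxr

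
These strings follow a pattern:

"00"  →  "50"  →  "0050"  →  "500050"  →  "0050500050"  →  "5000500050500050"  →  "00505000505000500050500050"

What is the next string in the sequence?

500050005050005000505000505000500050500050

From term 3 onward, concatenate the second-to-last term with the last: 00·50 = 0050, 50·0050 = 500050, …
So term 8 is 5000500050500050·00505000505000500050500050.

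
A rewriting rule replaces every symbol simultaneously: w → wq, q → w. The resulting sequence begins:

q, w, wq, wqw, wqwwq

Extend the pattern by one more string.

wqwwqwqw

Apply φ to wqwwq symbol by symbol: w→wq, q→w, w→wq, w→wq, q→w; joined: wq w wq wq w.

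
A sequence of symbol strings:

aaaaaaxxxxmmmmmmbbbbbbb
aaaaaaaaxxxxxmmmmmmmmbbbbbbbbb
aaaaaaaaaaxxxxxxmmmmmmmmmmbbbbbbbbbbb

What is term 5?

aaaaaaaaaaaaaaxxxxxxxxmmmmmmmmmmmmmmbbbbbbbbbbbbbbb

The n-th term is 2n a's then n+1 x's then 2n m's then 2n+1 b's, where the shown terms are n = 3, 4, 5.
For term 5, n = 7, so the run lengths are 14, 8, 14, 15.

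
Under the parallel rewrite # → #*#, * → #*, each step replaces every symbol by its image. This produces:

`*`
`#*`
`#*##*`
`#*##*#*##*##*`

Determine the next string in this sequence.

Applying the rule to each of the 13 symbols of #*##*#*##*##* gives the pieces #*# #* #*# #*# #* #*# #* #*# #*# #* #*# #*# #*, which concatenate to the answer.

#*##*#*##*##*#*##*#*##*##*#*##*##*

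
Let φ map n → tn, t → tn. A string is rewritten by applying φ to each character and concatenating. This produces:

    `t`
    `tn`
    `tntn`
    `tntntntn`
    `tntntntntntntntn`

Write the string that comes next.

Rewriting the 16 symbols of tntntntntntntntn one by one yields tn tn tn tn tn tn tn tn tn tn tn tn tn tn tn tn; concatenated:

tntntntntntntntntntntntntntntntn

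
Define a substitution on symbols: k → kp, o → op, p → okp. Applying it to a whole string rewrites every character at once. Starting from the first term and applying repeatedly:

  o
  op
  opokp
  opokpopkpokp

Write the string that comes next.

Apply φ to opokpopkpokp symbol by symbol: o→op, p→okp, o→op, k→kp, p→okp, o→op, p→okp, k→kp, p→okp, o→op, k→kp, p→okp; joined: op okp op kp okp op okp kp okp op kp okp.

opokpopkpokpopokpkpokpopkpokp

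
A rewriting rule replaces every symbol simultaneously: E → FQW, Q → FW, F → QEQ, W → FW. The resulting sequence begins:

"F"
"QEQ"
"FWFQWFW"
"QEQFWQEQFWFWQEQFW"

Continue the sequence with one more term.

Applying the rule to each of the 17 symbols of QEQFWQEQFWFWQEQFW gives the pieces FW FQW FW QEQ FW FW FQW FW QEQ FW QEQ FW FW FQW FW QEQ FW, which concatenate to the answer.

FWFQWFWQEQFWFWFQWFWQEQFWQEQFWFWFQWFWQEQFW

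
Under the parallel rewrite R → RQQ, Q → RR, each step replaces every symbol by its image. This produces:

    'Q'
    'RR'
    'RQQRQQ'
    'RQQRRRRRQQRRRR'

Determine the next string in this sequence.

RQQRRRRRQQRQQRQQRQQRQQRRRRRQQRQQRQQRQQ

Replace each of the 14 characters of RQQRRRRRQQRRRR in place — RQQ RR RR RQQ RQQ RQQ RQQ RQQ RR RR RQQ RQQ RQQ RQQ — and concatenate.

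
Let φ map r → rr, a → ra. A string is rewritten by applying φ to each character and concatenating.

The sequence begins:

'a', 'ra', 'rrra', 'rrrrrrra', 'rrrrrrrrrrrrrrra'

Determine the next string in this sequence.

Replace each of the 16 characters of rrrrrrrrrrrrrrra in place — rr rr rr rr rr rr rr rr rr rr rr rr rr rr rr ra — and concatenate.

rrrrrrrrrrrrrrrrrrrrrrrrrrrrrrra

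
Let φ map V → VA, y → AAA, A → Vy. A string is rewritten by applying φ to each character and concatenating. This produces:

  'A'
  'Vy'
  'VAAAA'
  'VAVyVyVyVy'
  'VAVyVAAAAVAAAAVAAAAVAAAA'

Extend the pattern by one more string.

VAVyVAAAAVAVyVyVyVyVAVyVyVyVyVAVyVyVyVyVAVyVyVyVy

Applying the rule to each of the 24 symbols of VAVyVAAAAVAAAAVAAAAVAAAA gives the pieces VA Vy VA AAA VA Vy Vy Vy Vy VA Vy Vy Vy Vy VA Vy Vy Vy Vy VA Vy Vy Vy Vy, which concatenate to the answer.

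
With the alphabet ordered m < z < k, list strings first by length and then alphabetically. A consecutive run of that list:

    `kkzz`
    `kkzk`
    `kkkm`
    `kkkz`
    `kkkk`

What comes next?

After kkkk the length-4 strings are exhausted; the first length-5 string is 5 copies of m.

mmmmm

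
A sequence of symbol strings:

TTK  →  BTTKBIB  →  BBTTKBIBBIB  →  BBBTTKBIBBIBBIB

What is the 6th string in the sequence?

Every step adds B to the front and BIB to the end of the previous string.
From BBBTTKBIBBIBBIB, 2 further steps: BBBTTKBIBBIBBIB → BBBBTTKBIBBIBBIBBIB → (answer).

BBBBBTTKBIBBIBBIBBIBBIB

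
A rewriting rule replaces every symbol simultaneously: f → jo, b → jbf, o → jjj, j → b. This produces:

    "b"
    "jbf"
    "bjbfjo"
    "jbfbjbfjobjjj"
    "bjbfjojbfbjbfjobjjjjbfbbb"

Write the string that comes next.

Rewriting the 25 symbols of bjbfjojbfbjbfjobjjjjbfbbb one by one yields jbf b jbf jo b jjj b jbf jo jbf b jbf jo b jjj jbf b b b b jbf jo jbf jbf jbf; concatenated:

jbfbjbfjobjjjbjbfjojbfbjbfjobjjjjbfbbbbjbfjojbfjbfjbf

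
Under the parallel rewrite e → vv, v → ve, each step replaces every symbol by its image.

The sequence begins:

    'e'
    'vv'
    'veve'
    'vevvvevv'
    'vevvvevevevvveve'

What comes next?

φ(vevvvevevevvveve) expands symbol-by-symbol to ve vv ve ve ve vv ve vv ve vv ve ve ve vv ve vv; joining the 16 pieces gives the next term.

vevvvevevevvvevvvevvvevevevvvevv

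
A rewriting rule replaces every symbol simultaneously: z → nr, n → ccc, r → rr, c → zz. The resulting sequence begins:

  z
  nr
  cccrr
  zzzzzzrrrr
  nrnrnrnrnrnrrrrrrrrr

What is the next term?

φ(nrnrnrnrnrnrrrrrrrrr) expands symbol-by-symbol to ccc rr ccc rr ccc rr ccc rr ccc rr ccc rr rr rr rr rr rr rr rr rr; joining the 20 pieces gives the next term.

cccrrcccrrcccrrcccrrcccrrcccrrrrrrrrrrrrrrrrrr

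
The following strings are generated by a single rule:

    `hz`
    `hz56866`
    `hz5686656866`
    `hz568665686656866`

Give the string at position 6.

hz5686656866568665686656866

The strings grow by a fixed suffix 56866 each time.
From hz568665686656866, 2 further steps: hz568665686656866 → hz56866568665686656866 → (answer).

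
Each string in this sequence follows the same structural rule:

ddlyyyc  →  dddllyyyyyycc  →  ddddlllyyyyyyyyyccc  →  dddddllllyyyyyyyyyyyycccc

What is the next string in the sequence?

Term n consists of n+1 d's, followed by n l's, followed by 3n y's, followed by n c's (n = 1, 2, …).
For the next term, n = 5, so the run lengths are 6, 5, 15, 5.

ddddddlllllyyyyyyyyyyyyyyyccccc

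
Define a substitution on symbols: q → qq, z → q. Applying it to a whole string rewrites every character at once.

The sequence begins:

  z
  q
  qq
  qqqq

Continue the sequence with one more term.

Expanding qqqq: q→qq, q→qq, q→qq, q→qq. Concatenated: qq qq qq qq.

qqqqqqqq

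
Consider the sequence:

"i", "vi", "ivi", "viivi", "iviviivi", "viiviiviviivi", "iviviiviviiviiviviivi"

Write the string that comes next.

This is a Fibonacci-style word recurrence s(k) = s(k−2)·s(k−1): e.g. i·vi = ivi.
Continuing: viiviiviviivi · iviviiviviiviiviviivi gives term 8.

viiviiviviiviiviviiviviiviiviviivi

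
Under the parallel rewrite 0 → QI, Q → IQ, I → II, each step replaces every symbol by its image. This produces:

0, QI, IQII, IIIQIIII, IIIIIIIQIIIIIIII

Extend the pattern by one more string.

IIIIIIIIIIIIIIIQIIIIIIIIIIIIIIII

Applying the rule to each of the 16 symbols of IIIIIIIQIIIIIIII gives the pieces II II II II II II II IQ II II II II II II II II, which concatenate to the answer.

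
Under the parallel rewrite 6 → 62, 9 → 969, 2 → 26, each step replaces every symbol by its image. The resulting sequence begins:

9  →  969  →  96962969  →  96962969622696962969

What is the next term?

Replace each of the 20 characters of 96962969622696962969 in place — 969 62 969 62 26 969 62 969 62 26 26 62 969 62 969 62 26 969 62 969 — and concatenate.

969629696226969629696226266296962969622696962969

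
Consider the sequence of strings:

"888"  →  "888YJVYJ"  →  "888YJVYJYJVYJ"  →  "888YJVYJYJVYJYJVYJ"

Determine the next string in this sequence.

Every step adds YJVYJ to the end: s(k+1) = s(k)·YJVYJ.
So the next term is 888YJVYJYJVYJYJVYJ·YJVYJ.

888YJVYJYJVYJYJVYJYJVYJ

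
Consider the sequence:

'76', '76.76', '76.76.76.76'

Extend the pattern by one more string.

76.76.76.76.76.76.76.76

s(k+1) = s(k)·.·s(k) — each term doubles the last with '.' between the halves.
One more doubling of 76.76.76.76 gives the answer.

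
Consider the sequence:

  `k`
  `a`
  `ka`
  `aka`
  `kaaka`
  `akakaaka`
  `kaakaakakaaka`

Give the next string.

akakaakakaakaakakaaka

Each term (from the third on) is the two preceding terms concatenated in order: term 3 = k·a = ka.
So term 8 is akakaaka·kaakaakakaaka.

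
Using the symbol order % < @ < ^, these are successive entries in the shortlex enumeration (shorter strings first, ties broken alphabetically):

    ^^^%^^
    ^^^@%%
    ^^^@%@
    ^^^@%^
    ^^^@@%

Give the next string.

^^^@@@

Find the rightmost character of ^^^@@% below ^, bump it to the next letter, and reset everything to its right to %.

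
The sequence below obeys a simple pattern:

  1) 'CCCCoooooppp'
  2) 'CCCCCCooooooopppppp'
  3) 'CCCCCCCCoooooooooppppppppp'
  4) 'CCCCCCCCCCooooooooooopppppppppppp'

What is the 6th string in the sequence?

CCCCCCCCCCCCCCooooooooooooooopppppppppppppppppp

Reading off run lengths: C runs 4, 6, 8, 10; o runs 5, 7, 9, 11; p runs 3, 6, 9, 12 — each is linear in n (n = 1, 2, …).
Setting n = 6 gives 14, 15, 18 characters in each block.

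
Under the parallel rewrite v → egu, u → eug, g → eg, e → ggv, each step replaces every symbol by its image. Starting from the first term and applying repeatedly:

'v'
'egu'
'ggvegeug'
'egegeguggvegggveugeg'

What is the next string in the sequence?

ggvegggvegggvegeugegegeguggvegegegeguggveugegggveg

Applying the rule to each of the 20 symbols of egegeguggvegggveugeg gives the pieces ggv eg ggv eg ggv eg eug eg eg egu ggv eg eg eg egu ggv eug eg ggv eg, which concatenate to the answer.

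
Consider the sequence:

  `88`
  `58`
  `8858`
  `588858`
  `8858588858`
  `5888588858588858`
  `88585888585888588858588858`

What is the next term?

This is a Fibonacci-style word recurrence s(k) = s(k−2)·s(k−1): e.g. 88·58 = 8858.
The next term joins 5888588858588858 and 88585888585888588858588858.

588858885858885888585888585888588858588858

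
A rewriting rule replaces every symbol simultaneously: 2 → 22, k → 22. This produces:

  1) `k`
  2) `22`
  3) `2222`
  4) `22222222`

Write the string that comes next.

2222222222222222

Apply φ to 22222222 symbol by symbol: 2→22, 2→22, 2→22, 2→22, 2→22, 2→22, 2→22, 2→22; joined: 22 22 22 22 22 22 22 22.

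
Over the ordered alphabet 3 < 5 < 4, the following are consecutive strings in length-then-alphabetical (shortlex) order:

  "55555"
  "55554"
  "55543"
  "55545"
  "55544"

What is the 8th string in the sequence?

55434

Continuing the enumeration 3 steps past 55544: 55544 → 55433 → 55435 → (answer).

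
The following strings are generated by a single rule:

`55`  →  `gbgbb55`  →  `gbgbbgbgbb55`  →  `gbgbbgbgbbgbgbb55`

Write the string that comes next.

gbgbbgbgbbgbgbbgbgbb55

Every step adds gbgbb at the front: s(k+1) = gbgbb·s(k).
One more step from gbgbbgbgbbgbgbb55 gives the answer.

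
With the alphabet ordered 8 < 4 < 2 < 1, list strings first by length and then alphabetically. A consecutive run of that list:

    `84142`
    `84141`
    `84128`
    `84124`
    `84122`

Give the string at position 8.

84114

Continuing the enumeration 3 steps past 84122: 84122 → 84121 → 84118 → (answer).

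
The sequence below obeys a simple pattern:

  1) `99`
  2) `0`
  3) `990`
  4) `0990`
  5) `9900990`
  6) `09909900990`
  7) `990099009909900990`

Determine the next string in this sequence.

This is a Fibonacci-style word recurrence s(k) = s(k−2)·s(k−1): e.g. 99·0 = 990.
So term 8 is 09909900990·990099009909900990.

09909900990990099009909900990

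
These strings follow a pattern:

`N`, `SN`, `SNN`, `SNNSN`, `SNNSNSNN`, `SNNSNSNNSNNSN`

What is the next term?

From term 3 onward, concatenate the last term with the second-to-last: SN·N = SNN, SNN·SN = SNNSN, …
The next term joins SNNSNSNNSNNSN and SNNSNSNN.

SNNSNSNNSNNSNSNNSNSNN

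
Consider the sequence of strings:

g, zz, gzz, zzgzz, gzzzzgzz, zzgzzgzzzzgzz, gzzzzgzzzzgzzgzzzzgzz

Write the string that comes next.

From term 3 onward, concatenate the second-to-last term with the last: g·zz = gzz, zz·gzz = zzgzz, …
Continuing: zzgzzgzzzzgzz · gzzzzgzzzzgzzgzzzzgzz gives term 8.

zzgzzgzzzzgzzgzzzzgzzzzgzzgzzzzgzz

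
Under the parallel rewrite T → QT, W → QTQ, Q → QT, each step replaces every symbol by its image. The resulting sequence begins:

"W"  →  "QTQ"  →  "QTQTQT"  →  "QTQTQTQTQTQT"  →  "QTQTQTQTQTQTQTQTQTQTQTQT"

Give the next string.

Replace each of the 24 characters of QTQTQTQTQTQTQTQTQTQTQTQT in place — QT QT QT QT QT QT QT QT QT QT QT QT QT QT QT QT QT QT QT QT QT QT QT QT — and concatenate.

QTQTQTQTQTQTQTQTQTQTQTQTQTQTQTQTQTQTQTQTQTQTQTQT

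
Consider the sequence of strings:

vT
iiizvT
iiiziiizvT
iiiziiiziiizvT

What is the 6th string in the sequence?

The strings grow by a fixed prefix iiiz each time.
From iiiziiiziiizvT, 2 further steps: iiiziiiziiizvT → iiiziiiziiiziiizvT → (answer).

iiiziiiziiiziiiziiizvT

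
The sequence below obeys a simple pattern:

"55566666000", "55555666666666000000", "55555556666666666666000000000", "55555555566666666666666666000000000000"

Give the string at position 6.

55555555555556666666666666666666666666000000000000000000

Each string has the form 5^{2n+1} 6^{4n+1} 0^{3n} (n = 1, 2, …).
At n = 6 the blocks have lengths 13, 25, 18.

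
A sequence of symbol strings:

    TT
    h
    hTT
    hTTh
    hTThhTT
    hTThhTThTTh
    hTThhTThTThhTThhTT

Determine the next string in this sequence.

Each term (from the third on) is the previous term followed by the one before it: term 3 = h·TT = hTT.
The next term joins hTThhTThTThhTThhTT and hTThhTThTTh.

hTThhTThTThhTThhTThTThhTThTTh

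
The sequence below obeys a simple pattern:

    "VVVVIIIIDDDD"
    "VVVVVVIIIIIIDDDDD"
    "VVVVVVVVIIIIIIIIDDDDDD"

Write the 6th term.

VVVVVVVVVVVVVVIIIIIIIIIIIIIIDDDDDDDDD

Reading off run lengths: V runs 4, 6, 8; I runs 4, 6, 8; D runs 4, 5, 6 — each is linear in n, where the shown terms are n = 3, 4, 5.
Setting n = 8 gives 14, 14, 9 characters in each block.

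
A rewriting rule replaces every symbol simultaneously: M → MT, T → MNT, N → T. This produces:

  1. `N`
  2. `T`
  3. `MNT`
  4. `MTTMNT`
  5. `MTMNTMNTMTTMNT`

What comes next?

MTMNTMTTMNTMTTMNTMTMNTMNTMTTMNT

Applying the rule to each of the 14 symbols of MTMNTMNTMTTMNT gives the pieces MT MNT MT T MNT MT T MNT MT MNT MNT MT T MNT, which concatenate to the answer.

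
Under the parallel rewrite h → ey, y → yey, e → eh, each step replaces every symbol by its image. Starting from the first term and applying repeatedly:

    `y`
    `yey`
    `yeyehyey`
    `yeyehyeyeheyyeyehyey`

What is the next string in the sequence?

Applying the rule to each of the 20 symbols of yeyehyeyeheyyeyehyey gives the pieces yey eh yey eh ey yey eh yey eh ey eh yey yey eh yey eh ey yey eh yey, which concatenate to the answer.

yeyehyeyeheyyeyehyeyeheyehyeyyeyehyeyeheyyeyehyey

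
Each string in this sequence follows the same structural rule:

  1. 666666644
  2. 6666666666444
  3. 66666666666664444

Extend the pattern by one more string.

666666666666666644444

Each string has the form 6^{3n+1} 4^{n}, where the shown terms are n = 2, 3, 4.
At n = 5 the blocks have lengths 16, 5.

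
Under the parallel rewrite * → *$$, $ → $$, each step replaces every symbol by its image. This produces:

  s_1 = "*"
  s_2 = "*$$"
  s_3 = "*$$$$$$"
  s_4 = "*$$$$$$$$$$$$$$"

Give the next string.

Applying the rule to each of the 15 symbols of *$$$$$$$$$$$$$$ gives the pieces *$$ $$ $$ $$ $$ $$ $$ $$ $$ $$ $$ $$ $$ $$ $$, which concatenate to the answer.

*$$$$$$$$$$$$$$$$$$$$$$$$$$$$$$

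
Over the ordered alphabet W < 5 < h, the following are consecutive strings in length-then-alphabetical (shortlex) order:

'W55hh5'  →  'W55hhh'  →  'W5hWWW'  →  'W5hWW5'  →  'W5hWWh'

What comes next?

W5hW5W

Treat W5hWWh as a base-3 numeral over the given alphabet and add one, carrying through any trailing h's.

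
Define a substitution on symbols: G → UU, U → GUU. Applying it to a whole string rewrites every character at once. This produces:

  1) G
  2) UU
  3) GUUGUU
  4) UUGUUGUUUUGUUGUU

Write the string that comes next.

GUUGUUUUGUUGUUUUGUUGUUGUUGUUUUGUUGUUUUGUUGUU

Applying the rule to each of the 16 symbols of UUGUUGUUUUGUUGUU gives the pieces GUU GUU UU GUU GUU UU GUU GUU GUU GUU UU GUU GUU UU GUU GUU, which concatenate to the answer.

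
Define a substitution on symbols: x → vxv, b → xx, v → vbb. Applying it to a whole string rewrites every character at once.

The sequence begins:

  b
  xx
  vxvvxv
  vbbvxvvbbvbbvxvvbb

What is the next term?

φ(vbbvxvvbbvbbvxvvbb) expands symbol-by-symbol to vbb xx xx vbb vxv vbb vbb xx xx vbb xx xx vbb vxv vbb vbb xx xx; joining the 18 pieces gives the next term.

vbbxxxxvbbvxvvbbvbbxxxxvbbxxxxvbbvxvvbbvbbxxxx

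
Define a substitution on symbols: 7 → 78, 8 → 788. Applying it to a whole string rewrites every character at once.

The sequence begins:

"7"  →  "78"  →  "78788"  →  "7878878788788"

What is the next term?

Applying the rule to each of the 13 symbols of 7878878788788 gives the pieces 78 788 78 788 788 78 788 78 788 788 78 788 788, which concatenate to the answer.

7878878788788787887878878878788788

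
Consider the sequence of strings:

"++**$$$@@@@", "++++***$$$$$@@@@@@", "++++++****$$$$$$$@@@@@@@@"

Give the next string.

++++++++*****$$$$$$$$$@@@@@@@@@@

Each string has the form +^{2n} *^{n+1} $^{2n+1} @^{2n+2} (n = 1, 2, …).
For the next term, n = 4, so the run lengths are 8, 5, 9, 10.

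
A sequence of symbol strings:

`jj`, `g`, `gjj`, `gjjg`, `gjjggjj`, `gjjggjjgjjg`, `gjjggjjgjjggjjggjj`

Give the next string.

gjjggjjgjjggjjggjjgjjggjjgjjg

From term 3 onward, concatenate the last term with the second-to-last: g·jj = gjj, gjj·g = gjjg, …
The next term joins gjjggjjgjjggjjggjj and gjjggjjgjjg.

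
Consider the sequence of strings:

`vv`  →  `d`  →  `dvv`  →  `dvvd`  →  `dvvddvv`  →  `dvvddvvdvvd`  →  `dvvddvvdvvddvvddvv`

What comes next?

This is a Fibonacci-style word recurrence s(k) = s(k−1)·s(k−2): e.g. d·vv = dvv.
Continuing: dvvddvvdvvddvvddvv · dvvddvvdvvd gives term 8.

dvvddvvdvvddvvddvvdvvddvvdvvd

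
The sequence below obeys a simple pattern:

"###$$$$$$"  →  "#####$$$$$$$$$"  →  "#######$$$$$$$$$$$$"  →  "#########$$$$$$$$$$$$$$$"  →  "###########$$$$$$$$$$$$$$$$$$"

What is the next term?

#############$$$$$$$$$$$$$$$$$$$$$

Reading off run lengths: # runs 3, 5, 7, 9, 11; $ runs 6, 9, 12, 15, 18 — each is linear in n, where the shown terms are n = 2, 3, 4, 5, 6.
Setting n = 7 gives 13, 21 characters in each block.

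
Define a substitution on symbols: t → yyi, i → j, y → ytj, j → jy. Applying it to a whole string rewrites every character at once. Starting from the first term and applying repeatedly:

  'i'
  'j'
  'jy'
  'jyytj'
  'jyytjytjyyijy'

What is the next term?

φ(jyytjytjyyijy) expands symbol-by-symbol to jy ytj ytj yyi jy ytj yyi jy ytj ytj j jy ytj; joining the 13 pieces gives the next term.

jyytjytjyyijyytjyyijyytjytjjjyytj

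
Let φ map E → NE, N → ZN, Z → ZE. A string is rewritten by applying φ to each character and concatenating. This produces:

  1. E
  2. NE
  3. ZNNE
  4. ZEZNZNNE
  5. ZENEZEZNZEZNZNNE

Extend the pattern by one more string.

φ(ZENEZEZNZEZNZNNE) expands symbol-by-symbol to ZE NE ZN NE ZE NE ZE ZN ZE NE ZE ZN ZE ZN ZN NE; joining the 16 pieces gives the next term.

ZENEZNNEZENEZEZNZENEZEZNZEZNZNNE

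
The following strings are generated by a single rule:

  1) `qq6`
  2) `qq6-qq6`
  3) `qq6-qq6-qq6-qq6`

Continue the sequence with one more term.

Every step duplicates the string with '-' between the halves.
Doubling qq6-qq6-qq6-qq6 with '-' between the halves:

qq6-qq6-qq6-qq6-qq6-qq6-qq6-qq6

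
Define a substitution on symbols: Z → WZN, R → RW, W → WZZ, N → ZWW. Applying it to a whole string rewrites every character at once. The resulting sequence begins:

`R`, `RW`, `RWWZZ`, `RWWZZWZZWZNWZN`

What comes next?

Replace each of the 14 characters of RWWZZWZZWZNWZN in place — RW WZZ WZZ WZN WZN WZZ WZN WZN WZZ WZN ZWW WZZ WZN ZWW — and concatenate.

RWWZZWZZWZNWZNWZZWZNWZNWZZWZNZWWWZZWZNZWW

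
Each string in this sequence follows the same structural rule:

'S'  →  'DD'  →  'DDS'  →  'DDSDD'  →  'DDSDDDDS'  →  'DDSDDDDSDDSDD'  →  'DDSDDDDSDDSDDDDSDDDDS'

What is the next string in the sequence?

DDSDDDDSDDSDDDDSDDDDSDDSDDDDSDDSDD

From term 3 onward, concatenate the last term with the second-to-last: DD·S = DDS, DDS·DD = DDSDD, …
The next term joins DDSDDDDSDDSDDDDSDDDDS and DDSDDDDSDDSDD.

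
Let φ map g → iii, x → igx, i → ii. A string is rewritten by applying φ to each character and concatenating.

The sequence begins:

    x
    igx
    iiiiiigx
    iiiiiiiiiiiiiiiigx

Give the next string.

φ(iiiiiiiiiiiiiiiigx) expands symbol-by-symbol to ii ii ii ii ii ii ii ii ii ii ii ii ii ii ii ii iii igx; joining the 18 pieces gives the next term.

iiiiiiiiiiiiiiiiiiiiiiiiiiiiiiiiiiiigx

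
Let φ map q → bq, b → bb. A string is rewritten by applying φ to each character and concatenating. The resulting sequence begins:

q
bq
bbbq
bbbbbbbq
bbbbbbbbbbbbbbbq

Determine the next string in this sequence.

bbbbbbbbbbbbbbbbbbbbbbbbbbbbbbbq

φ(bbbbbbbbbbbbbbbq) expands symbol-by-symbol to bb bb bb bb bb bb bb bb bb bb bb bb bb bb bb bq; joining the 16 pieces gives the next term.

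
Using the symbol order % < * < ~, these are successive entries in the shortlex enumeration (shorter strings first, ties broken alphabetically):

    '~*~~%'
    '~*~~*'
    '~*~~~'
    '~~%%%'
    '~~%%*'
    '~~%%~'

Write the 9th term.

~~%*~

Stepping forward 3 times from ~~%%~: ~~%%~ → ~~%*% → ~~%**, then the target.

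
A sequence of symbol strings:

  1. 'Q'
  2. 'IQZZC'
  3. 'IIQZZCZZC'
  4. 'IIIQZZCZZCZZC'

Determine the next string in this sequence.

Every step adds I to the front and ZZC to the end of the previous string.
Applying this once more to IIIQZZCZZCZZC:

IIIIQZZCZZCZZCZZC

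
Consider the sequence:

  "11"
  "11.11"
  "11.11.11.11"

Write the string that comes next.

11.11.11.11.11.11.11.11

Each string is two copies of the previous one joined by '.'.
So the next term is two copies of 11.11.11.11 with '.' between the halves.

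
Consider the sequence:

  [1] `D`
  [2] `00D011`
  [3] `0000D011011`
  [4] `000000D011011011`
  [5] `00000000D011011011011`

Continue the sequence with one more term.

Every step adds 00 to the front and 011 to the end of the previous string.
Applying this once more to 00000000D011011011011:

0000000000D011011011011011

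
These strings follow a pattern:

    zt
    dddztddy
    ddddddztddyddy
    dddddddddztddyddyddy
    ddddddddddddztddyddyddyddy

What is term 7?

ddddddddddddddddddztddyddyddyddyddyddy

Each term wraps the previous one in ddd on the left and ddy on the right.
From ddddddddddddztddyddyddyddy, 2 further steps: ddddddddddddztddyddyddyddy → dddddddddddddddztddyddyddyddyddy → (answer).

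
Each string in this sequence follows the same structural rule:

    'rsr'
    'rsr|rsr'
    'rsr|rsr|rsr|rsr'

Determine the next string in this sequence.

Every step duplicates the string with '|' between the halves.
One more doubling of rsr|rsr|rsr|rsr gives the answer.

rsr|rsr|rsr|rsr|rsr|rsr|rsr|rsr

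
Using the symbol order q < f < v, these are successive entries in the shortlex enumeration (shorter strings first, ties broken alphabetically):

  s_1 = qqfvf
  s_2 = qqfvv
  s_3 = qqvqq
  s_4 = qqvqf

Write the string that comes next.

qqvqv

Find the rightmost character of qqvqf below v, bump it to the next letter, and reset everything to its right to q.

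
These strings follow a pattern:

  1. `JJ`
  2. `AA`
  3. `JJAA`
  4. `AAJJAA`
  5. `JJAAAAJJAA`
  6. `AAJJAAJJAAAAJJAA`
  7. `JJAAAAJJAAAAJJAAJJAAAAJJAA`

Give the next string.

From term 3 onward, concatenate the second-to-last term with the last: JJ·AA = JJAA, AA·JJAA = AAJJAA, …
The next term joins AAJJAAJJAAAAJJAA and JJAAAAJJAAAAJJAAJJAAAAJJAA.

AAJJAAJJAAAAJJAAJJAAAAJJAAAAJJAAJJAAAAJJAA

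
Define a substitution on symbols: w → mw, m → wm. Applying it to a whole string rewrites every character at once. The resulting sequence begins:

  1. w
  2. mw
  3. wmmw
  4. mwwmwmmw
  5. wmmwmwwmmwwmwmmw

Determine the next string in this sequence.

mwwmwmmwwmmwmwwmwmmwmwwmmwwmwmmw

Applying the rule to each of the 16 symbols of wmmwmwwmmwwmwmmw gives the pieces mw wm wm mw wm mw mw wm wm mw mw wm mw wm wm mw, which concatenate to the answer.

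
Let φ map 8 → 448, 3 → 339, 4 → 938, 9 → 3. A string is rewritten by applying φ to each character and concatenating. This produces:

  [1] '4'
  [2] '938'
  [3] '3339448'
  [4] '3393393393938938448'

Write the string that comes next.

Rewriting the 19 symbols of 3393393393938938448 one by one yields 339 339 3 339 339 3 339 339 3 339 3 339 448 3 339 448 938 938 448; concatenated:

33933933393393339339333933394483339448938938448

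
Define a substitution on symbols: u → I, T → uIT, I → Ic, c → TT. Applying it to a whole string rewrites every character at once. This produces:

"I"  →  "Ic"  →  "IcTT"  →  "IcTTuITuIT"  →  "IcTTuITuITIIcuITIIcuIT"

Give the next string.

IcTTuITuITIIcuITIIcuITIcIcTTIIcuITIcIcTTIIcuIT

φ(IcTTuITuITIIcuITIIcuIT) expands symbol-by-symbol to Ic TT uIT uIT I Ic uIT I Ic uIT Ic Ic TT I Ic uIT Ic Ic TT I Ic uIT; joining the 22 pieces gives the next term.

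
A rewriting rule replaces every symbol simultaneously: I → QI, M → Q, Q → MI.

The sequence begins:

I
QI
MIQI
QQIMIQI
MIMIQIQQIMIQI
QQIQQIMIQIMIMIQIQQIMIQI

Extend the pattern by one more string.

MIMIQIMIMIQIQQIMIQIQQIQQIMIQIMIMIQIQQIMIQI

φ(QQIQQIMIQIMIMIQIQQIMIQI) expands symbol-by-symbol to MI MI QI MI MI QI Q QI MI QI Q QI Q QI MI QI MI MI QI Q QI MI QI; joining the 23 pieces gives the next term.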